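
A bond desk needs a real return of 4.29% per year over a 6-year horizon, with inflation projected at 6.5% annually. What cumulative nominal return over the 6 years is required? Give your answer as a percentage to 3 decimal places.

Required annual nominal rate: (1+4.29%)(1+6.5%) − 1 = 11.06885%.
Cumulative over 6 years: (1 + 0.1106885)^6 − 1 ≈ 0.87739.

87.739%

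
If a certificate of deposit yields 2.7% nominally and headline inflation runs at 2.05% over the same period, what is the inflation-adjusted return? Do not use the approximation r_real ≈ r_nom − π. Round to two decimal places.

0.64%

Real return via the Fisher equation: (1 + 2.7%)/(1 + 2.05%) − 1 = 1.027/1.0205 − 1 ≈ 0.00637.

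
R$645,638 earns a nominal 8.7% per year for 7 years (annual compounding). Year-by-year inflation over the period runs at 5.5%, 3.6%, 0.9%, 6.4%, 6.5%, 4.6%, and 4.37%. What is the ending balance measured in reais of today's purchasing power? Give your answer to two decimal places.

R$848,582.18

Nominal value at maturity: R$645,638 × (1 + 8.7%)^7 ≈ R$1,157,699.62.
Price-level factor over 7 years: 1.055 × 1.036 × 1.009 × 1.064 × 1.065 × 1.046 × 1.0437 ≈ 1.3642752015.
The maturity value deflated by that factor is the answer in today's purchasing power.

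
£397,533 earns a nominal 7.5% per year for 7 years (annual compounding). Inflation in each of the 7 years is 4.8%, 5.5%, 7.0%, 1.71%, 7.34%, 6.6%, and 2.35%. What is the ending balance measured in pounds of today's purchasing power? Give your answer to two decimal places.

Nominal value at maturity: £397,533 × (1 + 7.5%)^7 ≈ £659,526.78.
Price-level factor over 7 years: 1.048 × 1.055 × 1.070 × 1.0171 × 1.0734 × 1.066 × 1.0235 ≈ 1.4091843680.
Dividing the nominal maturity value by the price-level factor gives the value in today's money.

£468,020.22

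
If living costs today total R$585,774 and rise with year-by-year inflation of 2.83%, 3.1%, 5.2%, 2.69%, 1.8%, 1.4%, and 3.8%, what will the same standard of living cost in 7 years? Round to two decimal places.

Cumulative price-level factor: 1.0283 × 1.031 × 1.052 × 1.0269 × 1.018 × 1.014 × 1.038 ≈ 1.2271721235.
The nominal amount required is R$585,774 scaled up by that factor.

R$718,845.52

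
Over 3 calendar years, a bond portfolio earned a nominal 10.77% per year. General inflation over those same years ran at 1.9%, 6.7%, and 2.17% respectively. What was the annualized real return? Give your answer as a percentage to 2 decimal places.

6.96%

Cumulative inflation factor: 1.019 × 1.067 × 1.0217 ≈ 1.11087.
Nominal growth factor: 1.35915. Real growth factor = 1.35915 / 1.11087 ≈ 1.22350.
Annualized: 1.22350^(1/3) − 1 ≈ 0.06955.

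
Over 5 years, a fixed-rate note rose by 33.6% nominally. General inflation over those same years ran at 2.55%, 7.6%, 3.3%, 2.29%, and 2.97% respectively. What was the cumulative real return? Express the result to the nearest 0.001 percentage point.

11.279%

Cumulative inflation factor: 1.0255 × 1.076 × 1.033 × 1.0229 × 1.0297 ≈ 1.20058.
Nominal growth factor: 1.33600. Real growth factor = 1.33600 / 1.20058 ≈ 1.11279.
Total real return ≈ 11.2793%.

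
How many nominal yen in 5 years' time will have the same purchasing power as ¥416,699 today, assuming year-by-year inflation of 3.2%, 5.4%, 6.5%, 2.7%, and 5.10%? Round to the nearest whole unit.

Cumulative price-level factor: 1.032 × 1.054 × 1.065 × 1.027 × 1.0510 ≈ 1.2503830435.
The nominal amount required is ¥416,699 scaled up by that factor.

¥521,033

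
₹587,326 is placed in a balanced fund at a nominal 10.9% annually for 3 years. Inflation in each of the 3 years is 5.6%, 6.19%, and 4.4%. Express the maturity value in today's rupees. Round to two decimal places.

Nominal value at maturity: ₹587,326 × (1 + 10.9%)^3 ≈ ₹801,076.27.
Price-level factor over 3 years: 1.056 × 1.0619 × 1.044 = 1.1707065216.
Dividing the nominal maturity value by the price-level factor gives the value in today's money.

₹684,267.37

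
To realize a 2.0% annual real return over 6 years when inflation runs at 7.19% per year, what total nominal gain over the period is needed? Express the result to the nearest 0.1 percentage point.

70.8%

Required annual nominal rate: (1+2.0%)(1+7.19%) − 1 = 9.3338%.
Cumulative over 6 years: (1 + 0.093338)^6 − 1 ≈ 0.70815.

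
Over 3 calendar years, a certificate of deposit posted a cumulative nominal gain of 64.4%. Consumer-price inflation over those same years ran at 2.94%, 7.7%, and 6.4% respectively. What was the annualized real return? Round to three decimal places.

Cumulative inflation factor: 1.0294 × 1.077 × 1.064 ≈ 1.17962.
Nominal growth factor: 1.64400. Real growth factor = 1.64400 / 1.17962 ≈ 1.39367.
Annualized: 1.39367^(1/3) − 1 ≈ 0.11700.

11.700%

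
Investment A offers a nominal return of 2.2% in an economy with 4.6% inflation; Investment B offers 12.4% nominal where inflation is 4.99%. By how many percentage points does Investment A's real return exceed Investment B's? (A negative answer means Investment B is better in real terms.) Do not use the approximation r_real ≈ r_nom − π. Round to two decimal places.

Investment A real return: 1.022/1.046 − 1 = -2.294%.
Investment B real return: 1.124/1.0499 − 1 = 7.058%.
Difference: -2.294 − 7.058 = -9.352 pp.

-9.35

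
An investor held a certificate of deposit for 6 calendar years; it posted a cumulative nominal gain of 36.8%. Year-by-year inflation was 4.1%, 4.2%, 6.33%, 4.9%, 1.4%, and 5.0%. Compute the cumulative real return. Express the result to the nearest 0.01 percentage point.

Cumulative inflation factor: 1.041 × 1.042 × 1.0633 × 1.049 × 1.014 × 1.050 ≈ 1.28818.
Nominal growth factor: 1.36800. Real growth factor = 1.36800 / 1.28818 ≈ 1.06196.
Total real return ≈ 6.1962%.

6.20%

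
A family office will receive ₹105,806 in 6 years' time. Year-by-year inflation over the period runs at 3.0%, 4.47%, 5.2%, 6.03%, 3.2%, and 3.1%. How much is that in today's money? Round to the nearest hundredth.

Price-level factor over 6 years: 1.030 × 1.0447 × 1.052 × 1.0603 × 1.032 × 1.031 ≈ 1.2770611205.
Purchasing power today: ₹105,806 divided by that factor.

₹82,851.16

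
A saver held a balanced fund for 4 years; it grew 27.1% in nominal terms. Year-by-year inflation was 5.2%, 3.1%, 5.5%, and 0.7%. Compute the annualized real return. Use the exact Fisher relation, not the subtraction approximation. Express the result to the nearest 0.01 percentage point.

Cumulative inflation factor: 1.052 × 1.031 × 1.055 × 1.007 ≈ 1.15228.
Nominal growth factor: 1.27100. Real growth factor = 1.27100 / 1.15228 ≈ 1.10303.
Annualized: 1.10303^(1/4) − 1 ≈ 0.02482.

2.48%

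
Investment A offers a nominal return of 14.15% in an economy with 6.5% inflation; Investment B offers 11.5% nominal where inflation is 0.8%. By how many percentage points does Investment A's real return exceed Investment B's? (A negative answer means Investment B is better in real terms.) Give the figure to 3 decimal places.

-3.432

Investment A real return: 1.1415/1.065 − 1 = 7.1831%.
Investment B real return: 1.115/1.008 − 1 = 10.6151%.
Difference: 7.1831 − 10.6151 = -3.4320 pp.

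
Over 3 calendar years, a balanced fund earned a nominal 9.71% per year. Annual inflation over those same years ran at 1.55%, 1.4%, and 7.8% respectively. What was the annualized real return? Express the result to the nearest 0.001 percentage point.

5.958%

Cumulative inflation factor: 1.0155 × 1.014 × 1.078 ≈ 1.11003.
Nominal growth factor: 1.32050. Real growth factor = 1.32050 / 1.11003 ≈ 1.18960.
Annualized: 1.18960^(1/3) − 1 ≈ 0.05958.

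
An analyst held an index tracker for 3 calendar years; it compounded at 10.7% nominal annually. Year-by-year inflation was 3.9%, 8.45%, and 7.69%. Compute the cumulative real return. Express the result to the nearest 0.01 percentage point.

11.80%

Cumulative inflation factor: 1.039 × 1.0845 × 1.0769 ≈ 1.21345.
Nominal growth factor: 1.35657. Real growth factor = 1.35657 / 1.21345 ≈ 1.11795.
Total real return ≈ 11.7950%.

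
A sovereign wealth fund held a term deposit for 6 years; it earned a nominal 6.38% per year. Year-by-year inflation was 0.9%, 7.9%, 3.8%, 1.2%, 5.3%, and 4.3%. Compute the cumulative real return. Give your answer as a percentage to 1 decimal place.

15.4%

Cumulative inflation factor: 1.009 × 1.079 × 1.038 × 1.012 × 1.053 × 1.043 ≈ 1.25604.
Nominal growth factor: 1.44931. Real growth factor = 1.44931 / 1.25604 ≈ 1.15387.
Total real return ≈ 15.3870%.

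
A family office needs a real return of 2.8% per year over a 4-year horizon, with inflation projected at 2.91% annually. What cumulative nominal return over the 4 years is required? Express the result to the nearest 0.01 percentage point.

Required annual nominal rate: (1+2.8%)(1+2.91%) − 1 = 5.79148%.
Cumulative over 4 years: (1 + 0.0579148)^4 − 1 ≈ 0.25257.

25.26%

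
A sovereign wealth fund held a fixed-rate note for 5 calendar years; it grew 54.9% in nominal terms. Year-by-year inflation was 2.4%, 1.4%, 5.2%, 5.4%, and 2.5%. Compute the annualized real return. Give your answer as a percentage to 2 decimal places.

5.59%

Cumulative inflation factor: 1.024 × 1.014 × 1.052 × 1.054 × 1.025 ≈ 1.18010.
Nominal growth factor: 1.54900. Real growth factor = 1.54900 / 1.18010 ≈ 1.31260.
Annualized: 1.31260^(1/5) − 1 ≈ 0.05591.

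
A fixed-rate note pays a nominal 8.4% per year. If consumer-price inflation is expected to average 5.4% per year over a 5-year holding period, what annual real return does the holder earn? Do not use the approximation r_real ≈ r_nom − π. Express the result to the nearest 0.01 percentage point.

2.85%

With constant rates the annual real return is the same each year: (1+8.4%)/(1+5.4%) − 1 = 0.02846.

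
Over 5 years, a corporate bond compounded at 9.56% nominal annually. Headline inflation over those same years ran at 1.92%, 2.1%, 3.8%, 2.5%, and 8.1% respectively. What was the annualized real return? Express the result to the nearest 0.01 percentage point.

5.69%

Cumulative inflation factor: 1.0192 × 1.021 × 1.038 × 1.025 × 1.081 ≈ 1.19683.
Nominal growth factor: 1.57856. Real growth factor = 1.57856 / 1.19683 ≈ 1.31895.
Annualized: 1.31895^(1/5) − 1 ≈ 0.05693.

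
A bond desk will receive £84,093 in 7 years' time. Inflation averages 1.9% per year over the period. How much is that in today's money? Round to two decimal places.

£73,712.40

Price-level factor over 7 years: (1 + 1.9%)^7 ≈ 1.1408256786.
Purchasing power today: £84,093 divided by that factor.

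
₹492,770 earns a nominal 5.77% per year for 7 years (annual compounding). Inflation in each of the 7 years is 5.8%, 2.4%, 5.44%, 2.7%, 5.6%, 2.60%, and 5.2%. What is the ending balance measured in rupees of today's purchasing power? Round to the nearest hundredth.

Nominal value at maturity: ₹492,770 × (1 + 5.77%)^7 ≈ ₹729,762.92.
Price-level factor over 7 years: 1.058 × 1.024 × 1.0544 × 1.027 × 1.056 × 1.0260 × 1.052 ≈ 1.3371757254.
The maturity value deflated by that factor is the answer in today's purchasing power.

₹545,749.45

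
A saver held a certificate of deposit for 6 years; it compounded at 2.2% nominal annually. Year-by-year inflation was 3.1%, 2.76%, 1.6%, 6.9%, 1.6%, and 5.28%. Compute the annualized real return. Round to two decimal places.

Cumulative inflation factor: 1.031 × 1.0276 × 1.016 × 1.069 × 1.016 × 1.0528 ≈ 1.23082.
Nominal growth factor: 1.13948. Real growth factor = 1.13948 / 1.23082 ≈ 0.92579.
Annualized: 0.92579^(1/6) − 1 ≈ -0.01277.

-1.28%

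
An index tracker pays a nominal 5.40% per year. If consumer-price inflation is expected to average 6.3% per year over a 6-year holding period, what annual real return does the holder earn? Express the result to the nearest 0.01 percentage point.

-0.85%

With constant rates the annual real return is the same each year: (1+5.40%)/(1+6.3%) − 1 = -0.00847.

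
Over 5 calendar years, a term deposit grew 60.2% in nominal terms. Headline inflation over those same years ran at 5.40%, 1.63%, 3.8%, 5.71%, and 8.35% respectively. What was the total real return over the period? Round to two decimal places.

25.79%

Cumulative inflation factor: 1.0540 × 1.0163 × 1.038 × 1.0571 × 1.0835 ≈ 1.27352.
Nominal growth factor: 1.60200. Real growth factor = 1.60200 / 1.27352 ≈ 1.25793.
Total real return ≈ 25.7933%.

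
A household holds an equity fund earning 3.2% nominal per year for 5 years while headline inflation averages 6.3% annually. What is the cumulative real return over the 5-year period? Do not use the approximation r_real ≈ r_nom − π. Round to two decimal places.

-13.76%

The annual real rate is (1+3.2%)/(1+6.3%) − 1 = -2.9163%.
Compounded over 5 years: (1 + -0.029163)^5 − 1 ≈ -0.13755.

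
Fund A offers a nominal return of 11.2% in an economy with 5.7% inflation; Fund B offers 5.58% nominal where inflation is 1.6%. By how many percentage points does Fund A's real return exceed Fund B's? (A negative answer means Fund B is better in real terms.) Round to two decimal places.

Fund A real return: 1.112/1.057 − 1 = 5.203%.
Fund B real return: 1.0558/1.016 − 1 = 3.917%.
Difference: 5.203 − 3.917 = 1.286 pp.

1.29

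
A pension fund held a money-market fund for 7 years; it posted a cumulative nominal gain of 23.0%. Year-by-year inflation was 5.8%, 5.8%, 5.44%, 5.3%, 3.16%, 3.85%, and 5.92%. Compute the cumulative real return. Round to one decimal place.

-12.8%

Cumulative inflation factor: 1.058 × 1.058 × 1.0544 × 1.053 × 1.0316 × 1.0385 × 1.0592 ≈ 1.41027.
Nominal growth factor: 1.23000. Real growth factor = 1.23000 / 1.41027 ≈ 0.87218.
Total real return ≈ -12.7824%.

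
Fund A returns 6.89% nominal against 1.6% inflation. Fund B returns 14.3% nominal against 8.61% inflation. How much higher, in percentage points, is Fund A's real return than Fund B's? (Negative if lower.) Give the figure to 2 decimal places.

-0.03

Fund A real return: 1.0689/1.016 − 1 = 5.207%.
Fund B real return: 1.143/1.0861 − 1 = 5.239%.
Difference: 5.207 − 5.239 = -0.032 pp.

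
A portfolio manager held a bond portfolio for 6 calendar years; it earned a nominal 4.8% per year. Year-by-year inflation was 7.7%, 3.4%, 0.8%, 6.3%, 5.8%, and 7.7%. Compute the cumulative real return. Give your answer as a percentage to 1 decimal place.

-2.6%

Cumulative inflation factor: 1.077 × 1.034 × 1.008 × 1.063 × 1.058 × 1.077 ≈ 1.35966.
Nominal growth factor: 1.32485. Real growth factor = 1.32485 / 1.35966 ≈ 0.97440.
Total real return ≈ -2.5602%.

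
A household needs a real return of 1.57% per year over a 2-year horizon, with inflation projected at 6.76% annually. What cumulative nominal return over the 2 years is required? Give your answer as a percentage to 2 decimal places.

17.58%

Required annual nominal rate: (1+1.57%)(1+6.76%) − 1 = 8.436132%.
Cumulative over 2 years: (1 + 0.08436132)^2 − 1 ≈ 0.17584.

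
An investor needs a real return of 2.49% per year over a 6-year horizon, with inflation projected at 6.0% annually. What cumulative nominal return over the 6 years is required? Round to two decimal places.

Required annual nominal rate: (1+2.49%)(1+6.0%) − 1 = 8.6394%.
Cumulative over 6 years: (1 + 0.086394)^6 − 1 ≈ 0.64408.

64.41%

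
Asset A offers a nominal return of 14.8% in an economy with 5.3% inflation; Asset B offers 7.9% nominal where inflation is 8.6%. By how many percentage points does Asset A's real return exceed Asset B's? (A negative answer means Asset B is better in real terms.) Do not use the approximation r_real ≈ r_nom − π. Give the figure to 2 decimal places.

9.67

Asset A real return: 1.148/1.053 − 1 = 9.022%.
Asset B real return: 1.079/1.086 − 1 = -0.645%.
Difference: 9.022 − (-0.645) = 9.667 pp.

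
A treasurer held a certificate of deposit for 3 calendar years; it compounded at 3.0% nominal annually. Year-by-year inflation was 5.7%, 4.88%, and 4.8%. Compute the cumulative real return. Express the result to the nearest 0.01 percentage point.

-5.94%

Cumulative inflation factor: 1.057 × 1.0488 × 1.048 ≈ 1.16179.
Nominal growth factor: 1.09273. Real growth factor = 1.09273 / 1.16179 ≈ 0.94055.
Total real return ≈ -5.9448%.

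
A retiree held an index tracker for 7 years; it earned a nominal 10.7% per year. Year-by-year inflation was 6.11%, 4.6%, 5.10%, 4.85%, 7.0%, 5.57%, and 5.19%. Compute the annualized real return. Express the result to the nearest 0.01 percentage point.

4.94%

Cumulative inflation factor: 1.0611 × 1.046 × 1.0510 × 1.0485 × 1.070 × 1.0557 × 1.0519 ≈ 1.45331.
Nominal growth factor: 2.03720. Real growth factor = 2.03720 / 1.45331 ≈ 1.40177.
Annualized: 1.40177^(1/7) − 1 ≈ 0.04943.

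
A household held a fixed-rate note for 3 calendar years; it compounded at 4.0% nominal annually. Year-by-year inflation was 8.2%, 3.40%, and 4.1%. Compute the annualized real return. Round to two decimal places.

Cumulative inflation factor: 1.082 × 1.0340 × 1.041 ≈ 1.16466.
Nominal growth factor: 1.12486. Real growth factor = 1.12486 / 1.16466 ≈ 0.96583.
Annualized: 0.96583^(1/3) − 1 ≈ -0.01152.

-1.15%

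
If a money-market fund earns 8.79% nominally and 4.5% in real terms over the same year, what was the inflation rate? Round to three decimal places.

From (1+r_nom) = (1+r_real)(1+π), we get 1+π = (1 + 8.79%)/(1 + 4.5%) = 1.0879/1.045 ≈ 1.04105.
So π ≈ 4.1053%.

4.105%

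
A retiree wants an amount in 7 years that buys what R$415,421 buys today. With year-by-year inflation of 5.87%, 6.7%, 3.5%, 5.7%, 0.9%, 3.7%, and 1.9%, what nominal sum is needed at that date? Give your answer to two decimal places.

Cumulative price-level factor: 1.0587 × 1.067 × 1.035 × 1.057 × 1.009 × 1.037 × 1.019 ≈ 1.3176400178.
Multiplying R$415,421 by the price-level factor gives the future nominal sum.

R$547,375.33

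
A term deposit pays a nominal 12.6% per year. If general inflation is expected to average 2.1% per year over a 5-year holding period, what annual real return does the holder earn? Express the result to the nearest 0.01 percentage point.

10.28%

With constant rates the annual real return is the same each year: (1+12.6%)/(1+2.1%) − 1 = 0.10284.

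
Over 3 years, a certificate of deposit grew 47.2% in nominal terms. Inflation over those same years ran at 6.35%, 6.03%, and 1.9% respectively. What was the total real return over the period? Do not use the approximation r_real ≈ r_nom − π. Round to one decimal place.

Cumulative inflation factor: 1.0635 × 1.0603 × 1.019 ≈ 1.14905.
Nominal growth factor: 1.47200. Real growth factor = 1.47200 / 1.14905 ≈ 1.28105.
Total real return ≈ 28.1054%.

28.1%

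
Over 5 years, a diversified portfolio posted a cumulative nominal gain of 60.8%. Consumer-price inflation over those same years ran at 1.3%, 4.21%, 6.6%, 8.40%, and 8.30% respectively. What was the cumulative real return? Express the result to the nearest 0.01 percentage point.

21.72%

Cumulative inflation factor: 1.013 × 1.0421 × 1.066 × 1.0840 × 1.0830 ≈ 1.32109.
Nominal growth factor: 1.60800. Real growth factor = 1.60800 / 1.32109 ≈ 1.21717.
Total real return ≈ 21.7173%.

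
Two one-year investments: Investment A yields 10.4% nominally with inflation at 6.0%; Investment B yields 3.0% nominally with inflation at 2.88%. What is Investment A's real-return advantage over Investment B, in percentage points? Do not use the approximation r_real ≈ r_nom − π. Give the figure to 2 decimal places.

4.03

Investment A real return: 1.104/1.060 − 1 = 4.151%.
Investment B real return: 1.030/1.0288 − 1 = 0.117%.
Difference: 4.151 − 0.117 = 4.034 pp.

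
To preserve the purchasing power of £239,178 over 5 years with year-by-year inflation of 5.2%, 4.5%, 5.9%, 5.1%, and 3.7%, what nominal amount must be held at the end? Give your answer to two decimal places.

Cumulative price-level factor: 1.052 × 1.045 × 1.059 × 1.051 × 1.037 ≈ 1.2688476007.
Multiplying £239,178 by the price-level factor gives the future nominal sum.

£303,480.43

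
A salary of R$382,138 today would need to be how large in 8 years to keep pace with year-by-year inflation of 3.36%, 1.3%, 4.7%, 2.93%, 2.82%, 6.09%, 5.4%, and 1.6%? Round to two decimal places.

Cumulative price-level factor: 1.0336 × 1.013 × 1.047 × 1.0293 × 1.0282 × 1.0609 × 1.054 × 1.016 ≈ 1.3180654259.
Multiplying R$382,138 by the price-level factor gives the future nominal sum.

R$503,682.89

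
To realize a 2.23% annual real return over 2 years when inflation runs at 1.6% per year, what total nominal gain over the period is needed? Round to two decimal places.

Required annual nominal rate: (1+2.23%)(1+1.6%) − 1 = 3.86568%.
Cumulative over 2 years: (1 + 0.0386568)^2 − 1 ≈ 0.07881.

7.88%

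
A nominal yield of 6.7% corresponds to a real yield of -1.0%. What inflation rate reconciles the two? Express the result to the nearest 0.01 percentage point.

7.78%

From (1+r_nom) = (1+r_real)(1+π), we get 1+π = (1 + 6.7%)/(1 − 1.0%) = 1.067/0.990 ≈ 1.07778.
So π ≈ 7.7778%.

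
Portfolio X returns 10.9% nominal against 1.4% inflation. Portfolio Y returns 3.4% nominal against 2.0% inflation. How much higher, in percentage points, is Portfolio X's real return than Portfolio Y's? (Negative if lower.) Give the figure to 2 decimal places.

8.00

Portfolio X real return: 1.109/1.014 − 1 = 9.369%.
Portfolio Y real return: 1.034/1.020 − 1 = 1.373%.
Difference: 9.369 − 1.373 = 7.996 pp.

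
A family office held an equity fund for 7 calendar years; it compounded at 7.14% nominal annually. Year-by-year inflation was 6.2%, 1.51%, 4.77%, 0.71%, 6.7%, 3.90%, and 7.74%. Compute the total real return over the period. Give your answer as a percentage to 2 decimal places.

19.28%

Cumulative inflation factor: 1.062 × 1.0151 × 1.0477 × 1.0071 × 1.067 × 1.0390 × 1.0774 ≈ 1.35863.
Nominal growth factor: 1.62055. Real growth factor = 1.62055 / 1.35863 ≈ 1.19278.
Total real return ≈ 19.2784%.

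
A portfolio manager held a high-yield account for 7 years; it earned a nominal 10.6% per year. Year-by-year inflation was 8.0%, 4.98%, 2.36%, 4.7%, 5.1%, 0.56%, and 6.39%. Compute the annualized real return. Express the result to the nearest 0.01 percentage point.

5.78%

Cumulative inflation factor: 1.080 × 1.0498 × 1.0236 × 1.047 × 1.051 × 1.0056 × 1.0639 ≈ 1.36627.
Nominal growth factor: 2.02435. Real growth factor = 2.02435 / 1.36627 ≈ 1.48166.
Annualized: 1.48166^(1/7) − 1 ≈ 0.05777.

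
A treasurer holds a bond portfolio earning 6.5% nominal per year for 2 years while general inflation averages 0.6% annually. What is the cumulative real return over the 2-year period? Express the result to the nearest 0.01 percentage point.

The annual real rate is (1+6.5%)/(1+0.6%) − 1 = 5.8648%.
Compounded over 2 years: (1 + 0.058648)^2 − 1 ≈ 0.12074.

12.07%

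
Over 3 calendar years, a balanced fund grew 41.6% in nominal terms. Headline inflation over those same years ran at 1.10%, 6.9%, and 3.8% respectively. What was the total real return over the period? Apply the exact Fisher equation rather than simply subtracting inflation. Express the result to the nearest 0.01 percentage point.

Cumulative inflation factor: 1.0110 × 1.069 × 1.038 ≈ 1.12183.
Nominal growth factor: 1.41600. Real growth factor = 1.41600 / 1.12183 ≈ 1.26223.
Total real return ≈ 26.2226%.

26.22%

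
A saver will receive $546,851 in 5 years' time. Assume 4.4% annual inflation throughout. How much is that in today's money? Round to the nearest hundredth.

$440,926.82

Price-level factor over 5 years: (1 + 4.4%)^5 ≈ 1.2402307454.
Purchasing power today: $546,851 divided by that factor.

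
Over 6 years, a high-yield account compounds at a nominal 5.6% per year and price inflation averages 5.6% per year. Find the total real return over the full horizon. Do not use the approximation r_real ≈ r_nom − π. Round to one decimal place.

The annual real rate is (1+5.6%)/(1+5.6%) − 1 = 0.0000%.
Compounded over 6 years: (1 + 0.000000)^6 − 1 ≈ 0.00000.

0.0%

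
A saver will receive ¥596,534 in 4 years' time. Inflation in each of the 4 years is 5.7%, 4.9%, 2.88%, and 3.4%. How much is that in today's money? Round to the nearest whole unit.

¥505,747

Price-level factor over 4 years: 1.057 × 1.049 × 1.0288 × 1.034 ≈ 1.1795109305.
Purchasing power today: ¥596,534 divided by that factor.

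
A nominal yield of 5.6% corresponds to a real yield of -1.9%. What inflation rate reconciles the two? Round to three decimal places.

From (1+r_nom) = (1+r_real)(1+π), we get 1+π = (1 + 5.6%)/(1 − 1.9%) = 1.056/0.981 ≈ 1.07645.
So π ≈ 7.6453%.

7.645%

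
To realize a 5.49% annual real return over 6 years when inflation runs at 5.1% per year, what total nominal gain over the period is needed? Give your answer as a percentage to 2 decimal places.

Required annual nominal rate: (1+5.49%)(1+5.1%) − 1 = 10.86999%.
Cumulative over 6 years: (1 + 0.1086999)^6 − 1 ≈ 0.85731.

85.73%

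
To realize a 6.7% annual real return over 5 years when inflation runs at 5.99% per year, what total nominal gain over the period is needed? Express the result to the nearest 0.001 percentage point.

84.989%

Required annual nominal rate: (1+6.7%)(1+5.99%) − 1 = 13.09133%.
Cumulative over 5 years: (1 + 0.1309133)^5 − 1 ≈ 0.84989.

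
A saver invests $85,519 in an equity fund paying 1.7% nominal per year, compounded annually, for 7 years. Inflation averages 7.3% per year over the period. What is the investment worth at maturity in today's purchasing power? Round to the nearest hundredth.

Nominal value at maturity: $85,519 × (1 + 1.7%)^7 ≈ $96,229.73.
Price-level factor over 7 years: (1 + 7.3%)^7 ≈ 1.6375631383.
The maturity value deflated by that factor is the answer in today's purchasing power.

$58,763.98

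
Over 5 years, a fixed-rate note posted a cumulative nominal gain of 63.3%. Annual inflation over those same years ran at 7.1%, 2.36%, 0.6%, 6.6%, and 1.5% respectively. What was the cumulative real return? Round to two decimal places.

Cumulative inflation factor: 1.071 × 1.0236 × 1.006 × 1.066 × 1.015 ≈ 1.19328.
Nominal growth factor: 1.63300. Real growth factor = 1.63300 / 1.19328 ≈ 1.36850.
Total real return ≈ 36.8501%.

36.85%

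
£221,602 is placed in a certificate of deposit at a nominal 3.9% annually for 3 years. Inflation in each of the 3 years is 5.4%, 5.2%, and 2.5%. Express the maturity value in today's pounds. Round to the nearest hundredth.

Nominal value at maturity: £221,602 × (1 + 3.9%)^3 ≈ £248,553.75.
Price-level factor over 3 years: 1.054 × 1.052 × 1.025 = 1.1365282.
Dividing the nominal maturity value by the price-level factor gives the value in today's money.

£218,695.63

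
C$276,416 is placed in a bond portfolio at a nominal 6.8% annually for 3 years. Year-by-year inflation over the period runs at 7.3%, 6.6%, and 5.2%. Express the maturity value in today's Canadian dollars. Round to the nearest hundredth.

Nominal value at maturity: C$276,416 × (1 + 6.8%)^3 ≈ C$336,726.22.
Price-level factor over 3 years: 1.073 × 1.066 × 1.052 = 1.203296536.
Dividing the nominal maturity value by the price-level factor gives the value in today's money.

C$279,836.44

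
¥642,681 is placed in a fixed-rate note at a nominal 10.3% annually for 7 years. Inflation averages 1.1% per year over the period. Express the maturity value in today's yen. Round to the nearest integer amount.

¥1,182,404

Nominal value at maturity: ¥642,681 × (1 + 10.3%)^7 ≈ ¥1,276,509.
Price-level factor over 7 years: (1 + 1.1%)^7 ≈ 1.0795881008.
The maturity value deflated by that factor is the answer in today's purchasing power.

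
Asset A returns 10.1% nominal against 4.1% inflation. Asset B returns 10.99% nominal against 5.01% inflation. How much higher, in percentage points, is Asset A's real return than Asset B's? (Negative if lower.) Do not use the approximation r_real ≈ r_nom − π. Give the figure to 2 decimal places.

Asset A real return: 1.101/1.041 − 1 = 5.764%.
Asset B real return: 1.1099/1.0501 − 1 = 5.695%.
Difference: 5.764 − 5.695 = 0.069 pp.

0.07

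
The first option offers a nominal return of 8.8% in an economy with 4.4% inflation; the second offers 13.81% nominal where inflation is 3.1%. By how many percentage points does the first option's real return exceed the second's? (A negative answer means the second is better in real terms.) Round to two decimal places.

The first option real return: 1.088/1.044 − 1 = 4.215%.
The second real return: 1.1381/1.031 − 1 = 10.388%.
Difference: 4.215 − 10.388 = -6.173 pp.

-6.17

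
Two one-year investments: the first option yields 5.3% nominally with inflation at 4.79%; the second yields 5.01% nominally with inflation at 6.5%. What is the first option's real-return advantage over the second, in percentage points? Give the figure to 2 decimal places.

The first option real return: 1.053/1.0479 − 1 = 0.487%.
The second real return: 1.0501/1.065 − 1 = -1.399%.
Difference: 0.487 − (-1.399) = 1.886 pp.

1.89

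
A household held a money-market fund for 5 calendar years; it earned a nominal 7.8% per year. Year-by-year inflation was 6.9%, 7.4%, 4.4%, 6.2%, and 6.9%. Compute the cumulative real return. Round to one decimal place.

7.0%

Cumulative inflation factor: 1.069 × 1.074 × 1.044 × 1.062 × 1.069 ≈ 1.36077.
Nominal growth factor: 1.45577. Real growth factor = 1.45577 / 1.36077 ≈ 1.06982.
Total real return ≈ 6.9816%.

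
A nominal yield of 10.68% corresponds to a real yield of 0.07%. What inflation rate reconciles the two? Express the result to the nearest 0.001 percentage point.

From (1+r_nom) = (1+r_real)(1+π), we get 1+π = (1 + 10.68%)/(1 + 0.07%) = 1.1068/1.0007 ≈ 1.10603.
So π ≈ 10.6026%.

10.603%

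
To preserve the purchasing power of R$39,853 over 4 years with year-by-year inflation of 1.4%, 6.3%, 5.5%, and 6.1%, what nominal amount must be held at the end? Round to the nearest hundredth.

R$48,083.94

Cumulative price-level factor: 1.014 × 1.063 × 1.055 × 1.061 ≈ 1.2065326061.
The nominal amount required is R$39,853 scaled up by that factor.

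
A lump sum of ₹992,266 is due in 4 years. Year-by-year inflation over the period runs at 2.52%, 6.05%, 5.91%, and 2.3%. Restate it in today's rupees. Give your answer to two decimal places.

Price-level factor over 4 years: 1.0252 × 1.0605 × 1.0591 × 1.023 ≈ 1.1779636041.
Purchasing power today: ₹992,266 divided by that factor.

₹842,357.10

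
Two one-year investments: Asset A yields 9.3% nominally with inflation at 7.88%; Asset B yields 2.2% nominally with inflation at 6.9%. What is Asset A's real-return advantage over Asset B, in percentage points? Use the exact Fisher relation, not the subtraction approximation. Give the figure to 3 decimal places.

5.713

Asset A real return: 1.093/1.0788 − 1 = 1.3163%.
Asset B real return: 1.022/1.069 − 1 = -4.3966%.
Difference: 1.3163 − (-4.3966) = 5.7129 pp.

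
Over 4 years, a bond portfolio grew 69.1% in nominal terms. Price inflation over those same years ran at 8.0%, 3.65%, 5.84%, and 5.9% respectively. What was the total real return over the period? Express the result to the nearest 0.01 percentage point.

Cumulative inflation factor: 1.080 × 1.0365 × 1.0584 × 1.059 ≈ 1.25470.
Nominal growth factor: 1.69100. Real growth factor = 1.69100 / 1.25470 ≈ 1.34774.
Total real return ≈ 34.7736%.

34.77%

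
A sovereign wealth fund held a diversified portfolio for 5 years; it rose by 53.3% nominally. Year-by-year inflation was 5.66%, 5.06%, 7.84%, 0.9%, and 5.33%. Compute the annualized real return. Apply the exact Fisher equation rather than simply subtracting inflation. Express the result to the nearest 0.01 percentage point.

Cumulative inflation factor: 1.0566 × 1.0506 × 1.0784 × 1.009 × 1.0533 ≈ 1.27225.
Nominal growth factor: 1.53300. Real growth factor = 1.53300 / 1.27225 ≈ 1.20496.
Annualized: 1.20496^(1/5) − 1 ≈ 0.03799.

3.80%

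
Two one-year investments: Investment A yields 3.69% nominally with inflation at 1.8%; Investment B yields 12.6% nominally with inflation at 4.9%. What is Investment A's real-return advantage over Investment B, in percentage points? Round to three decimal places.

Investment A real return: 1.0369/1.018 − 1 = 1.8566%.
Investment B real return: 1.126/1.049 − 1 = 7.3403%.
Difference: 1.8566 − 7.3403 = -5.4837 pp.

-5.484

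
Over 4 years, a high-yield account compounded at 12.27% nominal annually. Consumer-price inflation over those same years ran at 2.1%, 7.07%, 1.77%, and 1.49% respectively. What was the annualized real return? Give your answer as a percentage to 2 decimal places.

Cumulative inflation factor: 1.021 × 1.0707 × 1.0177 × 1.0149 ≈ 1.12911.
Nominal growth factor: 1.58875. Real growth factor = 1.58875 / 1.12911 ≈ 1.40708.
Annualized: 1.40708^(1/4) − 1 ≈ 0.08913.

8.91%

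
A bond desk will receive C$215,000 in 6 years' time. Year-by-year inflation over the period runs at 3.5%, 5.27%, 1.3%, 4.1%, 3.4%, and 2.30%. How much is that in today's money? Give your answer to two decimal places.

Price-level factor over 6 years: 1.035 × 1.0527 × 1.013 × 1.041 × 1.034 × 1.0230 ≈ 1.2153498734.
Purchasing power today: C$215,000 divided by that factor.

C$176,903.79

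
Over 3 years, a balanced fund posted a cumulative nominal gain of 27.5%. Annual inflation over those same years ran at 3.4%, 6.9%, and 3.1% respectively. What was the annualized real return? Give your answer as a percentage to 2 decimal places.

3.81%

Cumulative inflation factor: 1.034 × 1.069 × 1.031 ≈ 1.13961.
Nominal growth factor: 1.27500. Real growth factor = 1.27500 / 1.13961 ≈ 1.11880.
Annualized: 1.11880^(1/3) − 1 ≈ 0.03813.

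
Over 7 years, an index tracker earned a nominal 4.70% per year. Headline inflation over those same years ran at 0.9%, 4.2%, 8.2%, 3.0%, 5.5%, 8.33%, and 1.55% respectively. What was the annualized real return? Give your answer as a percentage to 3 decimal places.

Cumulative inflation factor: 1.009 × 1.042 × 1.082 × 1.030 × 1.055 × 1.0833 × 1.0155 ≈ 1.35989.
Nominal growth factor: 1.37920. Real growth factor = 1.37920 / 1.35989 ≈ 1.01420.
Annualized: 1.01420^(1/7) − 1 ≈ 0.00202.

0.202%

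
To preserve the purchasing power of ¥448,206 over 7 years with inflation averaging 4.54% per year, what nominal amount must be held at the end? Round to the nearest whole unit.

Cumulative price-level factor: (1+4.54%)^7 ≈ 1.3645123487.
Multiplying ¥448,206 by the price-level factor gives the future nominal sum.

¥611,583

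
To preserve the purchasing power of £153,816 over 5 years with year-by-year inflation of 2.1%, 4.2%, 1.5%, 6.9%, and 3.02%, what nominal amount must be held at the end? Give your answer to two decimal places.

£182,919.61

Cumulative price-level factor: 1.021 × 1.042 × 1.015 × 1.069 × 1.0302 ≈ 1.1892105519.
The nominal amount required is £153,816 scaled up by that factor.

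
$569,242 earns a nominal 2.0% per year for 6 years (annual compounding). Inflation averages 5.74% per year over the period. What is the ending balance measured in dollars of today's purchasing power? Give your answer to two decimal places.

Nominal value at maturity: $569,242 × (1 + 2.0%)^6 ≈ $641,058.95.
Price-level factor over 6 years: (1 + 5.74%)^6 ≈ 1.3977703905.
Dividing the nominal maturity value by the price-level factor gives the value in today's money.

$458,629.65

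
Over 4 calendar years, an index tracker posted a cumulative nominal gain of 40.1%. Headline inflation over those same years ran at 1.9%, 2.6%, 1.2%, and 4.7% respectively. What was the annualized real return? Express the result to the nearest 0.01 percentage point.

Cumulative inflation factor: 1.019 × 1.026 × 1.012 × 1.047 ≈ 1.10777.
Nominal growth factor: 1.40100. Real growth factor = 1.40100 / 1.10777 ≈ 1.26471.
Annualized: 1.26471^(1/4) − 1 ≈ 0.06047.

6.05%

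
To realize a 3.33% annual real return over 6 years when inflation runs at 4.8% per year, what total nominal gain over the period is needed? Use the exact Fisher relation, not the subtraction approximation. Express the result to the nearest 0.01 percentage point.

61.26%

Required annual nominal rate: (1+3.33%)(1+4.8%) − 1 = 8.28984%.
Cumulative over 6 years: (1 + 0.0828984)^6 − 1 ≈ 0.61260.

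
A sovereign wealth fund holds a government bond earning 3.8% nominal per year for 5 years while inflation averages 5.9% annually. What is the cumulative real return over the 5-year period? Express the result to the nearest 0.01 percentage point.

The annual real rate is (1+3.8%)/(1+5.9%) − 1 = -1.9830%.
Compounded over 5 years: (1 + -0.019830)^5 − 1 ≈ -0.09530.

-9.53%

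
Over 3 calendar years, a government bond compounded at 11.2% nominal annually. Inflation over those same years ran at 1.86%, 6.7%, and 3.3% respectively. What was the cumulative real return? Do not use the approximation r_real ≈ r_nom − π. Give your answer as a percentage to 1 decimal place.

22.5%

Cumulative inflation factor: 1.0186 × 1.067 × 1.033 ≈ 1.12271.
Nominal growth factor: 1.37504. Real growth factor = 1.37504 / 1.12271 ≈ 1.22475.
Total real return ≈ 22.4746%.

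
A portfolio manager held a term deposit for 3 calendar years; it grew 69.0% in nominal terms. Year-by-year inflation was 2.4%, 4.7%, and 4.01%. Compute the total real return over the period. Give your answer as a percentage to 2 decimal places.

51.55%

Cumulative inflation factor: 1.024 × 1.047 × 1.0401 ≈ 1.11512.
Nominal growth factor: 1.69000. Real growth factor = 1.69000 / 1.11512 ≈ 1.51553.
Total real return ≈ 51.5532%.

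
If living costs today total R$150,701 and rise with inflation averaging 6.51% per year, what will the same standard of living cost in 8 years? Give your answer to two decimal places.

R$249,596.91

Cumulative price-level factor: (1+6.51%)^8 ≈ 1.6562392692.
The nominal amount required is R$150,701 scaled up by that factor.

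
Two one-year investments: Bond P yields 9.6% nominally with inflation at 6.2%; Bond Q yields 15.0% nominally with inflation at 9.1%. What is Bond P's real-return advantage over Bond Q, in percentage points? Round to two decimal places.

Bond P real return: 1.096/1.062 − 1 = 3.202%.
Bond Q real return: 1.150/1.091 − 1 = 5.408%.
Difference: 3.202 − 5.408 = -2.206 pp.

-2.21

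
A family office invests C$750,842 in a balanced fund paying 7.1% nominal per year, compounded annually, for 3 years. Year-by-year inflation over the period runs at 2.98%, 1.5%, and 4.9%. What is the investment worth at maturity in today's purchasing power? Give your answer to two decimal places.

Nominal value at maturity: C$750,842 × (1 + 7.1%)^3 ≈ C$922,395.06.
Price-level factor over 3 years: 1.0298 × 1.015 × 1.049 = 1.096464103.
The maturity value deflated by that factor is the answer in today's purchasing power.

C$841,245.11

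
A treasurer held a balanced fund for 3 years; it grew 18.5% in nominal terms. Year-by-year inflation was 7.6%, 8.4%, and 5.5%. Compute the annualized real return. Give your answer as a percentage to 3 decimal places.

Cumulative inflation factor: 1.076 × 1.084 × 1.055 ≈ 1.23054.
Nominal growth factor: 1.18500. Real growth factor = 1.18500 / 1.23054 ≈ 0.96300.
Annualized: 0.96300^(1/3) − 1 ≈ -0.01249.

-1.249%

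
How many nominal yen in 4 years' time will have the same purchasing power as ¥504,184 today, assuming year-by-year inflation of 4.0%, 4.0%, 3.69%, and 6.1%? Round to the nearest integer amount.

¥599,940

Cumulative price-level factor: 1.040 × 1.040 × 1.0369 × 1.061 ≈ 1.1899232134.
The nominal amount required is ¥504,184 scaled up by that factor.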